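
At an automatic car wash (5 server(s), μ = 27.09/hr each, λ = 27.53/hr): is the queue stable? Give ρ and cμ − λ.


Total capacity cμ = 5·27.09 = 135.45/hr
ρ = λ/(cμ) = 27.53/135.45 = 0.2032
Stable ⇔ ρ < 1: YES
Spare capacity = cμ − λ = 135.45 − 27.53 = 107.92/hr

Final: ρ = 0.2032; stable; margin = 107.92/hr


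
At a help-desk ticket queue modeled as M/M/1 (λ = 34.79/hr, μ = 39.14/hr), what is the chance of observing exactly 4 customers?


ρ = 34.79/39.14 = 0.8889
P_n = (1−ρ)·ρ^n = (1 − 0.8889)·0.8889^4 = 0.1111·0.624215 = 0.069375

Final: 0.069375


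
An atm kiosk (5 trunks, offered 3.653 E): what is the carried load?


B(5,3.653) = 0.167879 (Erlang-B)
Carried load = a(1 − B) = 3.653·(1 − 0.167879) = 3.653·0.832121 = 3.0397 E

Final: 3.0397 Erlangs


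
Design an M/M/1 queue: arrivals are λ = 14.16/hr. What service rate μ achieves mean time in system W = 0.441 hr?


W = 1/(μ−λ) ⇒ μ − λ = 1/W = 1/0.441 = 2.2676
μ = λ + 1/W = 14.16 + 2.2676 = 16.4276 per hr

Final: 16.4276 /hr


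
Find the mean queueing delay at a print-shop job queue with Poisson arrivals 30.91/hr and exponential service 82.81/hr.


ρ = 30.91/82.81 = 0.3733
Wq = ρ/(μ−λ) = 0.3733/(82.81 − 30.91) = 0.3733/51.90 = 0.007192 hr

Final: 0.007192 hr


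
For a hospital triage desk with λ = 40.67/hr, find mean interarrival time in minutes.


Mean interarrival time = 1/λ = 1/40.67 hour = 0.02459 hour
In minutes: 0.02459 × 60 = 1.4753 min

Final: 1.4753 min


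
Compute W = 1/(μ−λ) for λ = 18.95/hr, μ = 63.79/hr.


W = 1/(μ−λ) = 1/(63.79 − 18.95) = 1/44.84 = 0.02230 hr

Final: 0.02230 hr


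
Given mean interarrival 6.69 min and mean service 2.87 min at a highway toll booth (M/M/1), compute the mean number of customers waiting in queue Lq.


λ = 60/6.69 = 8.9686 /hr
μ = 60/2.87 = 20.9059 /hr
ρ = λ/μ = 8.9686/20.9059 = 0.4290
Lq = ρ²/(1−ρ) = 0.1840/0.5710 = 0.3223

Final: 0.3223


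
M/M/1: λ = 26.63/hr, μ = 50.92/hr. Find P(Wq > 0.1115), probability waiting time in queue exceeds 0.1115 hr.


ρ = 26.63/50.92 = 0.5230
P(Wq > t) = ρ·e^{−(μ−λ)t} = 0.5230·e^{−2.7083}
= 0.5230·0.066648 = 0.034855

Final: 0.034855


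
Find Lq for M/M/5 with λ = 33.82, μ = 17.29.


a = λ/μ = 1.9560; ρ = a/5 = 0.3912
P₀ = 0.140482
Lq = P₀·a^c·ρ / (c!·(1−ρ)²) = 0.140482·28.63473·0.3912/(120·0.37063)
= 0.03538

Final: 0.03538


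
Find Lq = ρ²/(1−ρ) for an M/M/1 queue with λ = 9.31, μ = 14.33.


ρ = 9.31/14.33 = 0.6497
Lq = ρ²/(1−ρ) = 0.4221/0.3503 = 1.2049

Final: 1.2049


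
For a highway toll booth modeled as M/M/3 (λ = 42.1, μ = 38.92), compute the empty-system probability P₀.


a = λ/μ = 42.1/38.92 = 1.0817; ρ = a/c = 0.3606
Σ_{k=0}^{2} a^k/k! (terms k=0..2) = 1.00000 + 1.08171 + 0.58504 = 2.66675
Tail: a^3/(3!(1−ρ)) = 1.26569/(6·0.6394) = 0.32990
P₀ = 1/(2.66675 + 0.32990) = 1/2.99665 = 0.333706

Final: 0.333706


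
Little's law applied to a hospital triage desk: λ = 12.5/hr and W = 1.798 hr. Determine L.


L = λW = 12.5·1.798 = 22.4750

Final: 22.4750


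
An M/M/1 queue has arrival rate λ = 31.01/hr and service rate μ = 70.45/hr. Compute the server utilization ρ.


ρ = λ/μ = 31.01/70.45 = 0.4402

Final: 0.4402


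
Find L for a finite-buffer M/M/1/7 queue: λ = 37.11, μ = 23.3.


ρ = 37.11/23.3 = 1.5927
L = ρ[1 − (K+1)ρ^K + Kρ^(K+1)] / [(1−ρ)(1−ρ^(K+1))]
Numerator: 1.5927·(1 − 8·25.998317 + 7·41.407620) = 131.982277
Denominator: (-0.5927)·(-40.407620) = 23.949752
L = 131.982277/23.949752 = 5.5108

Final: 5.5108


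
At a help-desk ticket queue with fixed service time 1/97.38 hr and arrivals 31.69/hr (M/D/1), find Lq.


ρ = 31.69/97.38 = 0.3254
M/D/1: Lq = ρ²/(2(1−ρ)) = 0.1059/(2·0.6746) = 0.07850

Final: 0.07850


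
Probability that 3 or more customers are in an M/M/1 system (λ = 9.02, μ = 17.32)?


ρ = 9.02/17.32 = 0.5208
P(N ≥ n) = ρ^n = 0.5208^3 = 0.141246

Final: 0.141246


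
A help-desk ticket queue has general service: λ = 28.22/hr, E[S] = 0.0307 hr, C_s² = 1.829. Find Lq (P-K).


ρ = λ·E[S] = 28.22·0.0307 = 0.8664
Lq = ρ²(1+C_s²)/(2(1−ρ)) = 0.7506·(1+1.829)/(2·0.1336)
= 0.7506·2.8290/0.2673 = 7.94397

Final: 7.94397


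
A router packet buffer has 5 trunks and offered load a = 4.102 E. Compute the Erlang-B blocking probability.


B(c,a) = (a^c/c!) / Σ_{k=0}^{c} a^k/k!
a^5/5! = 9.678254
Σ terms (k=0..5): 1.00000 + 4.10200 + 8.41320 + 11.50365 + 11.79699 + 9.67825 = 46.494103
B = 9.678254/46.494103 = 0.208161

Final: 0.208161


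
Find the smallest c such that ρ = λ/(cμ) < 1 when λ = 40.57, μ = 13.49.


Stability requires cμ > λ ⇔ c > λ/μ.
λ/μ = 40.57/13.49 = 3.0074
Minimum integer c = ⌊3.0074⌋ + 1 = 4
Check: 4·13.49 = 53.96 > 40.57, while 3·13.49 = 40.47 ≤ 40.57

Final: 4 servers


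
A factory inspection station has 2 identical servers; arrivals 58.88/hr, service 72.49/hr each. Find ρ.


ρ = λ/(cμ) = 58.88/(2·72.49) = 58.88/144.98 = 0.4061

Final: 0.4061


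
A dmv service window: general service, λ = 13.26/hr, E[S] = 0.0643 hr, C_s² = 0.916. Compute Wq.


ρ = λ·E[S] = 13.26·0.0643 = 0.8526
E[S²] = E[S]²(1+C_s²) = 0.0643²·(1+0.916) = 0.007922
Wq = λ·E[S²]/(2(1−ρ)) = 13.26·0.007922/(2·0.1474) = 0.35636 hr

Final: 0.35636 hr


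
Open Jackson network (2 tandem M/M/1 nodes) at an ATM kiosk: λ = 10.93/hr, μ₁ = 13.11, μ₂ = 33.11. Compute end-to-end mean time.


Each node sees arrival rate λ = 10.93/hr (tandem ⇒ throughput preserved).
W₁ = 1/(μ₁−λ) = 1/(13.11−10.93) = 0.45872 hr
W₂ = 1/(μ₂−λ) = 1/(33.11−10.93) = 0.04509 hr
W_total = W₁ + W₂ = 0.45872 + 0.04509 = 0.50380 hr

Final: 0.50380 hr


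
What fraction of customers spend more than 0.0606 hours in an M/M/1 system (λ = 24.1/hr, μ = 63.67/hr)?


W ~ Exponential(μ−λ) for M/M/1.
μ − λ = 63.67 − 24.1 = 39.5700
P(W > t) = e^{−(μ−λ)t} = e^{−2.3979} = 0.090905

Final: 0.090905


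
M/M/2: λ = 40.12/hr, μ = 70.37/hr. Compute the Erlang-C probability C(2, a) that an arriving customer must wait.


a = λ/μ = 0.5701; ρ = a/2 = 0.2851
P₀ = 0.556342 (from M/M/c formula)
C(c,a) = [a^c/(c!(1−ρ))]·P₀ = [0.32505/(2·0.7149)]·0.556342
= 0.22733·0.556342 = 0.126471

Final: 0.126471


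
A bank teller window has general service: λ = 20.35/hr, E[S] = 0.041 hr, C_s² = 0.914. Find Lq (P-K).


ρ = λ·E[S] = 20.35·0.041 = 0.8344
Lq = ρ²(1+C_s²)/(2(1−ρ)) = 0.6961·(1+0.914)/(2·0.1656)
= 0.6961·1.9140/0.3313 = 4.02177

Final: 4.02177


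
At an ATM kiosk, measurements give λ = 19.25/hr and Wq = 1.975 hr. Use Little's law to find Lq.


Lq = λWq = 19.25·1.975 = 38.0188

Final: 38.0188


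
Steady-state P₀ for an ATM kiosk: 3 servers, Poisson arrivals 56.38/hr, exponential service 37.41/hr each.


a = λ/μ = 56.38/37.41 = 1.5071; ρ = a/c = 0.5024
Σ_{k=0}^{2} a^k/k! (terms k=0..2) = 1.00000 + 1.50708 + 1.13565 = 3.64273
Tail: a^3/(3!(1−ρ)) = 3.42304/(6·0.4976) = 1.14643
P₀ = 1/(3.64273 + 1.14643) = 1/4.78916 = 0.208805

Final: 0.208805


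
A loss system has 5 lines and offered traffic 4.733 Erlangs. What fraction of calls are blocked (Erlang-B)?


B(c,a) = (a^c/c!) / Σ_{k=0}^{c} a^k/k!
a^5/5! = 19.792528
Σ terms (k=0..5): 1.00000 + 4.73300 + 11.20064 + 17.67088 + 20.90907 + 19.79253 = 75.306129
B = 19.792528/75.306129 = 0.262828

Final: 0.262828


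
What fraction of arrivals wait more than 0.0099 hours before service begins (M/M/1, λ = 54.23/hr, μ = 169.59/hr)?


ρ = 54.23/169.59 = 0.3198
P(Wq > t) = ρ·e^{−(μ−λ)t} = 0.3198·e^{−1.1421}
= 0.3198·0.319160 = 0.102058

Final: 0.102058


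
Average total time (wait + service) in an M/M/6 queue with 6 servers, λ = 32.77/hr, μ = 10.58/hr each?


a = 3.0974; ρ = 0.5162; P₀ = 0.044263
Lq = P₀·a^c·ρ/(c!(1−ρ)²) = 0.11973
Wq = Lq/λ = 0.11973/32.77 = 0.003654 hr
W = Wq + 1/μ = 0.003654 + 0.09452 = 0.09817 hr

Final: 0.09817 hr


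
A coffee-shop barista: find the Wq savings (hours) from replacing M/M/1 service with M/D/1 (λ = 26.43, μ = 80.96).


ρ = 26.43/80.96 = 0.3265
Wq(M/M/1) = ρ/(μ−λ) = 0.3265/54.53 = 0.005987 hr
Wq(M/D/1) = ρ/(2(μ−λ)) = 0.002993 hr
Savings = 0.005987 − 0.002993 = 0.002993 hr

Final: 0.002993 hr


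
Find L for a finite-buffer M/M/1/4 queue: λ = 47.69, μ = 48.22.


ρ = 47.69/48.22 = 0.9890
L = ρ[1 − (K+1)ρ^K + Kρ^(K+1)] / [(1−ρ)(1−ρ^(K+1))]
Numerator: 0.9890·(1 − 5·0.956754 + 4·0.946238) = 0.001169
Denominator: (0.01099)·(0.053762) = 0.0005909
L = 0.001169/0.0005909 = 1.9779

Final: 1.9779


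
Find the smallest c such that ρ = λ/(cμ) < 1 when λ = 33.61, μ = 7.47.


Stability requires cμ > λ ⇔ c > λ/μ.
λ/μ = 33.61/7.47 = 4.4993
Minimum integer c = ⌊4.4993⌋ + 1 = 5
Check: 5·7.47 = 37.35 > 33.61, while 4·7.47 = 29.88 ≤ 33.61

Final: 5 servers


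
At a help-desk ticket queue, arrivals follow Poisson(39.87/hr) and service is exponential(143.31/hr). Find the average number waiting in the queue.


ρ = 39.87/143.31 = 0.2782
Lq = ρ²/(1−ρ) = 0.07740/0.7218 = 0.1072

Final: 0.1072


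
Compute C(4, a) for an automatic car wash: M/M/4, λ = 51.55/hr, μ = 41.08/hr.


a = λ/μ = 1.2549; ρ = a/4 = 0.3137
P₀ = 0.283921 (from M/M/c formula)
C(c,a) = [a^c/(c!(1−ρ))]·P₀ = [2.47966/(24·0.6863)]·0.283921
= 0.15055·0.283921 = 0.042744

Final: 0.042744


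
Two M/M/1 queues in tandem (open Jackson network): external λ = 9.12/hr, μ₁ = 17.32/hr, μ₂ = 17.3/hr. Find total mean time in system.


Each node sees arrival rate λ = 9.12/hr (tandem ⇒ throughput preserved).
W₁ = 1/(μ₁−λ) = 1/(17.32−9.12) = 0.12195 hr
W₂ = 1/(μ₂−λ) = 1/(17.3−9.12) = 0.12225 hr
W_total = W₁ + W₂ = 0.12195 + 0.12225 = 0.24420 hr

Final: 0.24420 hr


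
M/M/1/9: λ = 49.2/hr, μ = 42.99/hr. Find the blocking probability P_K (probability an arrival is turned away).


ρ = λ/μ = 49.2/42.99 = 1.1445
P_K = (1−ρ)ρ^K/(1−ρ^(K+1)) = (-0.1445·3.368053)/(1 − 3.854576)
= -0.486523/-2.854576 = 0.170436

Final: 0.170436


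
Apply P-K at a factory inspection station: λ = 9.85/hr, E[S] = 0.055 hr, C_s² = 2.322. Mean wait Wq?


ρ = λ·E[S] = 9.85·0.055 = 0.5417
E[S²] = E[S]²(1+C_s²) = 0.055²·(1+2.322) = 0.010049
Wq = λ·E[S²]/(2(1−ρ)) = 9.85·0.010049/(2·0.4583) = 0.10800 hr

Final: 0.10800 hr


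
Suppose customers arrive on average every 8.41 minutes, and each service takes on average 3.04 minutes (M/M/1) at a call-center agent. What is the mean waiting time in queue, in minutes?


λ = 60/8.41 = 7.1344 /hr
μ = 60/3.04 = 19.7368 /hr
ρ = λ/μ = 7.1344/19.7368 = 0.3615
Wq = ρ/(μ−λ) = 0.3615/(19.7368−7.1344) = 0.02868 hr
In minutes: 0.02868·60 = 1.721 min

Final: 1.721 min


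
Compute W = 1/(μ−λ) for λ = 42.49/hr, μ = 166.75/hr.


W = 1/(μ−λ) = 1/(166.75 − 42.49) = 1/124.26 = 0.008048 hr

Final: 0.008048 hr


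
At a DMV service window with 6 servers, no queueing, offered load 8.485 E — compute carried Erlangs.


B(6,8.485) = 0.415280 (Erlang-B)
Carried load = a(1 − B) = 8.485·(1 − 0.415280) = 8.485·0.584720 = 4.9614 E

Final: 4.9614 Erlangs


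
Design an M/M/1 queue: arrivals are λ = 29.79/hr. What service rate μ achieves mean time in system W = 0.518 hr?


W = 1/(μ−λ) ⇒ μ − λ = 1/W = 1/0.518 = 1.9305
μ = λ + 1/W = 29.79 + 1.9305 = 31.7205 per hr

Final: 31.7205 /hr


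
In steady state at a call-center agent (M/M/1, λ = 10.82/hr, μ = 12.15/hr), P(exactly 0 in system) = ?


ρ = 10.82/12.15 = 0.8905
P_n = (1−ρ)·ρ^n = (1 − 0.8905)·0.8905^0 = 0.1095·1.000000 = 0.109465

Final: 0.109465


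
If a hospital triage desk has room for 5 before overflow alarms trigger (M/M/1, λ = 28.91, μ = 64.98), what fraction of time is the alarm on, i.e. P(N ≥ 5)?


ρ = 28.91/64.98 = 0.4449
P(N ≥ n) = ρ^n = 0.4449^5 = 0.017432

Final: 0.017432


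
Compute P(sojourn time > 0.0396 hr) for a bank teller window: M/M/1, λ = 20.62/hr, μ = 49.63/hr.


W ~ Exponential(μ−λ) for M/M/1.
μ − λ = 49.63 − 20.62 = 29.0100
P(W > t) = e^{−(μ−λ)t} = e^{−1.1488} = 0.317018

Final: 0.317018


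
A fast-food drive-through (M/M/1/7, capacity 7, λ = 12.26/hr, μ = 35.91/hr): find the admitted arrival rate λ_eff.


ρ = 0.3414; P_K = (1−ρ)ρ^7/(1−ρ^8) = 0.0003561
λ_eff = λ(1 − P_K) = 12.26·(1 − 0.0003561) = 12.26·0.999644 = 12.2556 /hr

Final: 12.2556 /hr


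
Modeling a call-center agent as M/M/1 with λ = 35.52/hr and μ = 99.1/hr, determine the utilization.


ρ = λ/μ = 35.52/99.1 = 0.3584

Final: 0.3584


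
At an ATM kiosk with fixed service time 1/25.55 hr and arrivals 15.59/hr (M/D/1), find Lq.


ρ = 15.59/25.55 = 0.6102
M/D/1: Lq = ρ²/(2(1−ρ)) = 0.3723/(2·0.3898) = 0.47754

Final: 0.47754


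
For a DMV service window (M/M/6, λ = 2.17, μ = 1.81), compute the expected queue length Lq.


a = λ/μ = 1.1989; ρ = a/6 = 0.1998
P₀ = 0.301509
Lq = P₀·a^c·ρ / (c!·(1−ρ)²) = 0.301509·2.96952·0.1998/(720·0.64029)
= 0.0003881

Final: 0.0003881


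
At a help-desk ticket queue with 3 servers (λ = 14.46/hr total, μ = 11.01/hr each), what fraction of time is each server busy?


ρ = λ/(cμ) = 14.46/(3·11.01) = 14.46/33.03 = 0.4378

Final: 0.4378


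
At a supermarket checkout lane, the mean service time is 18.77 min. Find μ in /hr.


μ = 1/(service time) in consistent units.
1 hour = 60 min, so μ = 60/18.77 = 3.1966 per hour

Final: 3.1966 /hr


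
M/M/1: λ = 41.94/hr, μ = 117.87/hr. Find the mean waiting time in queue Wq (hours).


ρ = 41.94/117.87 = 0.3558
Wq = ρ/(μ−λ) = 0.3558/(117.87 − 41.94) = 0.3558/75.93 = 0.004686 hr

Final: 0.004686 hr


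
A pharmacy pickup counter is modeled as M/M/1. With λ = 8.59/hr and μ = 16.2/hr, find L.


ρ = λ/μ = 8.59/16.2 = 0.5302
L = ρ/(1−ρ) = 0.5302/(1 − 0.5302) = 0.5302/0.4698 = 1.1288

Final: 1.1288


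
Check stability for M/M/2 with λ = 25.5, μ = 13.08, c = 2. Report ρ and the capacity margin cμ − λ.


Total capacity cμ = 2·13.08 = 26.16/hr
ρ = λ/(cμ) = 25.5/26.16 = 0.9748
Stable ⇔ ρ < 1: YES
Spare capacity = cμ − λ = 26.16 − 25.5 = 0.66/hr

Final: ρ = 0.9748; stable; margin = 0.66/hr


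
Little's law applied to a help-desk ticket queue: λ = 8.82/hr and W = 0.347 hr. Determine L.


L = λW = 8.82·0.347 = 3.0605

Final: 3.0605


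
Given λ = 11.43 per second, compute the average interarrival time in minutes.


Mean interarrival time = 1/λ = 1/11.43 second = 0.08749 second
In minutes: 0.08749 × 0.0166667 = 0.001458 min

Final: 0.001458 min


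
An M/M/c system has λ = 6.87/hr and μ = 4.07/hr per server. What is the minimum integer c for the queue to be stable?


Stability requires cμ > λ ⇔ c > λ/μ.
λ/μ = 6.87/4.07 = 1.6880
Minimum integer c = ⌊1.6880⌋ + 1 = 2
Check: 2·4.07 = 8.14 > 6.87, while 1·4.07 = 4.07 ≤ 6.87

Final: 2 servers


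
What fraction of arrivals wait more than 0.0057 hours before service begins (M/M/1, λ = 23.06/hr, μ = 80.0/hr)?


ρ = 23.06/80.0 = 0.2883
P(Wq > t) = ρ·e^{−(μ−λ)t} = 0.2883·e^{−0.3246}
= 0.2883·0.722847 = 0.208361

Final: 0.208361


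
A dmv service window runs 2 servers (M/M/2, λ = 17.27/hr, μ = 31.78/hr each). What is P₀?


a = λ/μ = 17.27/31.78 = 0.5434; ρ = a/c = 0.2717
Σ_{k=0}^{1} a^k/k! (terms k=0..1) = 1.00000 + 0.54342 = 1.54342
Tail: a^2/(2!(1−ρ)) = 0.29531/(2·0.7283) = 0.20274
P₀ = 1/(1.54342 + 0.20274) = 1/1.74617 = 0.572683

Final: 0.572683


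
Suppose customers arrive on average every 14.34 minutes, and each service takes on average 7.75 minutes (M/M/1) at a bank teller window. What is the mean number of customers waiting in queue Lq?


λ = 60/14.34 = 4.1841 /hr
μ = 60/7.75 = 7.7419 /hr
ρ = λ/μ = 4.1841/7.7419 = 0.5404
Lq = ρ²/(1−ρ) = 0.2921/0.4596 = 0.6356

Final: 0.6356


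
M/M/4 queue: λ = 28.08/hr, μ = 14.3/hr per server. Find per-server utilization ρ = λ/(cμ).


ρ = λ/(cμ) = 28.08/(4·14.3) = 28.08/57.20 = 0.4909

Final: 0.4909


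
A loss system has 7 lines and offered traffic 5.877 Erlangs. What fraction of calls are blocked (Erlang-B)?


B(c,a) = (a^c/c!) / Σ_{k=0}^{c} a^k/k!
a^7/7! = 48.046228
Σ terms (k=0..7): 1.00000 + 5.87700 + 17.26956 + 33.83108 + 49.70631 + 58.42480 + 57.22709 + 48.04623 = 271.382064
B = 48.046228/271.382064 = 0.177043

Final: 0.177043


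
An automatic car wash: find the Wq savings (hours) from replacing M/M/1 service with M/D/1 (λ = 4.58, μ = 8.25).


ρ = 4.58/8.25 = 0.5552
Wq(M/M/1) = ρ/(μ−λ) = 0.5552/3.67 = 0.15127 hr
Wq(M/D/1) = ρ/(2(μ−λ)) = 0.07563 hr
Savings = 0.15127 − 0.07563 = 0.07563 hr

Final: 0.07563 hr


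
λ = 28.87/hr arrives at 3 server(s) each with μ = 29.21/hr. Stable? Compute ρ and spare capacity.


Total capacity cμ = 3·29.21 = 87.63/hr
ρ = λ/(cμ) = 28.87/87.63 = 0.3295
Stable ⇔ ρ < 1: YES
Spare capacity = cμ − λ = 87.63 − 28.87 = 58.76/hr

Final: ρ = 0.3295; stable; margin = 58.76/hr


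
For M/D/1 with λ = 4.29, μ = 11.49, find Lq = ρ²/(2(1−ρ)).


ρ = 4.29/11.49 = 0.3734
M/D/1: Lq = ρ²/(2(1−ρ)) = 0.1394/(2·0.6266) = 0.11123

Final: 0.11123


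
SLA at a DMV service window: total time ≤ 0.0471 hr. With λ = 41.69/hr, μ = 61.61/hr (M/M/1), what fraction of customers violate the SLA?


W ~ Exponential(μ−λ) for M/M/1.
μ − λ = 61.61 − 41.69 = 19.9200
P(W > t) = e^{−(μ−λ)t} = e^{−0.9382} = 0.391319

Final: 0.391319


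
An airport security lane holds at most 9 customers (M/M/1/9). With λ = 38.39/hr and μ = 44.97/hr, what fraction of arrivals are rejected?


ρ = λ/μ = 38.39/44.97 = 0.8537
P_K = (1−ρ)ρ^K/(1−ρ^(K+1)) = (0.1463·0.240800)/(1 − 0.205566)
= 0.035234/0.794434 = 0.044351

Final: 0.044351


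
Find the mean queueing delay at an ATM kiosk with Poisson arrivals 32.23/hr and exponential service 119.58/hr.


ρ = 32.23/119.58 = 0.2695
Wq = ρ/(μ−λ) = 0.2695/(119.58 − 32.23) = 0.2695/87.35 = 0.003086 hr

Final: 0.003086 hr


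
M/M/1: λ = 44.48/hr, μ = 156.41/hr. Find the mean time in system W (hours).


W = 1/(μ−λ) = 1/(156.41 − 44.48) = 1/111.93 = 0.008934 hr

Final: 0.008934 hr


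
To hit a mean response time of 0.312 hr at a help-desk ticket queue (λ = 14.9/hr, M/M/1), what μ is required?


W = 1/(μ−λ) ⇒ μ − λ = 1/W = 1/0.312 = 3.2051
μ = λ + 1/W = 14.9 + 3.2051 = 18.1051 per hr

Final: 18.1051 /hr


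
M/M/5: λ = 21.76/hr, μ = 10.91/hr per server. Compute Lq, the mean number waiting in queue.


a = λ/μ = 1.9945; ρ = a/5 = 0.3989
P₀ = 0.135084
Lq = P₀·a^c·ρ / (c!·(1−ρ)²) = 0.135084·31.56245·0.3989/(120·0.36132)
= 0.03923

Final: 0.03923


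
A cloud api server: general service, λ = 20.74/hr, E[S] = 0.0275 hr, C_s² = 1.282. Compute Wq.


ρ = λ·E[S] = 20.74·0.0275 = 0.5703
E[S²] = E[S]²(1+C_s²) = 0.0275²·(1+1.282) = 0.001726
Wq = λ·E[S²]/(2(1−ρ)) = 20.74·0.001726/(2·0.4297) = 0.04165 hr

Final: 0.04165 hr


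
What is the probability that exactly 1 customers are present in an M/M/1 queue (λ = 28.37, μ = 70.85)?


ρ = 28.37/70.85 = 0.4004
P_n = (1−ρ)·ρ^n = (1 − 0.4004)·0.4004^1 = 0.5996·0.400423 = 0.240085

Final: 0.240085


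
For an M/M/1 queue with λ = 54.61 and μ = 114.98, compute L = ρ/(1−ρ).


ρ = λ/μ = 54.61/114.98 = 0.4750
L = ρ/(1−ρ) = 0.4750/(1 − 0.4750) = 0.4750/0.5250 = 0.9046

Final: 0.9046


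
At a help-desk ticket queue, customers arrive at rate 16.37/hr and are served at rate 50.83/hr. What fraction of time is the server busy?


ρ = λ/μ = 16.37/50.83 = 0.3221

Final: 0.3221


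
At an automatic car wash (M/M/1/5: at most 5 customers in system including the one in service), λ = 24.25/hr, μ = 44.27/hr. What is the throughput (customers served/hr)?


ρ = 0.5478; P_K = (1−ρ)ρ^5/(1−ρ^6) = 0.022922
λ_eff = λ(1 − P_K) = 24.25·(1 − 0.022922) = 24.25·0.977078 = 23.6941 /hr

Final: 23.6941 /hr


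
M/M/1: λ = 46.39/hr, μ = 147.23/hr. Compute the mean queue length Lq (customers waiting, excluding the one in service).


ρ = 46.39/147.23 = 0.3151
Lq = ρ²/(1−ρ) = 0.09928/0.6849 = 0.1450

Final: 0.1450


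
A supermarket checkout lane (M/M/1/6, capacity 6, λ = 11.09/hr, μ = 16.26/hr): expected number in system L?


ρ = 11.09/16.26 = 0.6820
L = ρ[1 − (K+1)ρ^K + Kρ^(K+1)] / [(1−ρ)(1−ρ^(K+1))]
Numerator: 0.6820·(1 − 7·0.100662 + 6·0.068656) = 0.482408
Denominator: (0.3180)·(0.931344) = 0.296129
L = 0.482408/0.296129 = 1.6290

Final: 1.6290


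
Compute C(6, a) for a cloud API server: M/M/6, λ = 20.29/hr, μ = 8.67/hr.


a = λ/μ = 2.3403; ρ = a/6 = 0.3900
P₀ = 0.095936 (from M/M/c formula)
C(c,a) = [a^c/(c!(1−ρ))]·P₀ = [164.27735/(720·0.6100)]·0.095936
= 0.37406·0.095936 = 0.035886

Final: 0.035886


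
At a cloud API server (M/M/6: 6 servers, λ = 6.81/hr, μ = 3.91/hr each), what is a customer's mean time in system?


a = 1.7417; ρ = 0.2903; P₀ = 0.175113
Lq = P₀·a^c·ρ/(c!(1−ρ)²) = 0.003913
Wq = Lq/λ = 0.003913/6.81 = 0.0005745 hr
W = Wq + 1/μ = 0.0005745 + 0.25575 = 0.25633 hr

Final: 0.25633 hr


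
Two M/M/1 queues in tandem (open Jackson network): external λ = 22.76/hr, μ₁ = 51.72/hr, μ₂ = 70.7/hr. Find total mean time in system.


Each node sees arrival rate λ = 22.76/hr (tandem ⇒ throughput preserved).
W₁ = 1/(μ₁−λ) = 1/(51.72−22.76) = 0.03453 hr
W₂ = 1/(μ₂−λ) = 1/(70.7−22.76) = 0.02086 hr
W_total = W₁ + W₂ = 0.03453 + 0.02086 = 0.05539 hr

Final: 0.05539 hr


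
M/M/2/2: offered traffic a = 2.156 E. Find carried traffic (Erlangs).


B(2,2.156) = 0.424105 (Erlang-B)
Carried load = a(1 − B) = 2.156·(1 − 0.424105) = 2.156·0.575895 = 1.2416 E

Final: 1.2416 Erlangs


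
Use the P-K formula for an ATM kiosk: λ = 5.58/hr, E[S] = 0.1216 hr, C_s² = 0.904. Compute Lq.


ρ = λ·E[S] = 5.58·0.1216 = 0.6785
Lq = ρ²(1+C_s²)/(2(1−ρ)) = 0.4604·(1+0.904)/(2·0.3215)
= 0.4604·1.9040/0.6429 = 1.36342

Final: 1.36342


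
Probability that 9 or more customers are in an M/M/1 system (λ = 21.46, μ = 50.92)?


ρ = 21.46/50.92 = 0.4214
P(N ≥ n) = ρ^n = 0.4214^9 = 0.0004194

Final: 0.0004194


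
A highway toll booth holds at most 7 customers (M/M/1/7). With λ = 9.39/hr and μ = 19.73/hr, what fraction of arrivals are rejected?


ρ = λ/μ = 9.39/19.73 = 0.4759
P_K = (1−ρ)ρ^K/(1−ρ^(K+1)) = (0.5241·0.005531)/(1 − 0.002632)
= 0.002898/0.997368 = 0.002906

Final: 0.002906


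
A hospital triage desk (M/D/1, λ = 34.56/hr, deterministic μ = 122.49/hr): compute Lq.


ρ = 34.56/122.49 = 0.2821
M/D/1: Lq = ρ²/(2(1−ρ)) = 0.07961/(2·0.7179) = 0.05545

Final: 0.05545


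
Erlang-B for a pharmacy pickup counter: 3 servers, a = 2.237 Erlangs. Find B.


B(c,a) = (a^c/c!) / Σ_{k=0}^{c} a^k/k!
a^3/3! = 1.865721
Σ terms (k=0..3): 1.00000 + 2.23700 + 2.50208 + 1.86572 = 7.604806
B = 1.865721/7.604806 = 0.245334

Final: 0.245334


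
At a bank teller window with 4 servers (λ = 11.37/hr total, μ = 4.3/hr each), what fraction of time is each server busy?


ρ = λ/(cμ) = 11.37/(4·4.3) = 11.37/17.20 = 0.6610

Final: 0.6610


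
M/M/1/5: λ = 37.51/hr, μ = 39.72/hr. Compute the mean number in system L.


ρ = 37.51/39.72 = 0.9444
L = ρ[1 − (K+1)ρ^K + Kρ^(K+1)] / [(1−ρ)(1−ρ^(K+1))]
Numerator: 0.9444·(1 − 6·0.751085 + 5·0.709295) = 0.037741
Denominator: (0.05564)·(0.290705) = 0.016175
L = 0.037741/0.016175 = 2.3334

Final: 2.3334


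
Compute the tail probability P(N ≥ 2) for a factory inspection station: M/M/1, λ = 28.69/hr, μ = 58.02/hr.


ρ = 28.69/58.02 = 0.4945
P(N ≥ n) = ρ^n = 0.4945^2 = 0.244515

Final: 0.244515


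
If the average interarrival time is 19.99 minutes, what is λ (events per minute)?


λ = 1/(interarrival time) in consistent units.
1 minute = 1 min, so λ = 1/19.99 = 0.05003 per minute

Final: 0.05003 /min


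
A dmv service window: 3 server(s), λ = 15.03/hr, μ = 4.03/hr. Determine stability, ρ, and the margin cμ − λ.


Total capacity cμ = 3·4.03 = 12.09/hr
ρ = λ/(cμ) = 15.03/12.09 = 1.2432
Stable ⇔ ρ < 1: NO
Spare capacity = cμ − λ = 12.09 − 15.03 = -2.94/hr

Final: ρ = 1.2432; unstable; margin = -2.94/hr


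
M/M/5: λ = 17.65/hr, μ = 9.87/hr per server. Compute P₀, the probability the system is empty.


a = λ/μ = 17.65/9.87 = 1.7882; ρ = a/c = 0.3576
Σ_{k=0}^{4} a^k/k! (terms k=0..4) = 1.00000 + 1.78825 + 1.59891 + 0.95308 + 0.42609 = 5.76633
Tail: a^5/(5!(1−ρ)) = 18.28680/(120·0.6424) = 0.23724
P₀ = 1/(5.76633 + 0.23724) = 1/6.00357 = 0.166568

Final: 0.166568


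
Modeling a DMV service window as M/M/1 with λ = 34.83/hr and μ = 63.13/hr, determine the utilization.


ρ = λ/μ = 34.83/63.13 = 0.5517

Final: 0.5517


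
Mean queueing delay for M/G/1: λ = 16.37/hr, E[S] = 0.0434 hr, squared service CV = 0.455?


ρ = λ·E[S] = 16.37·0.0434 = 0.7105
E[S²] = E[S]²(1+C_s²) = 0.0434²·(1+0.455) = 0.002741
Wq = λ·E[S²]/(2(1−ρ)) = 16.37·0.002741/(2·0.2895) = 0.07747 hr

Final: 0.07747 hr


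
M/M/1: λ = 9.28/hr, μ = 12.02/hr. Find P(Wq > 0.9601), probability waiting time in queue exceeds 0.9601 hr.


ρ = 9.28/12.02 = 0.7720
P(Wq > t) = ρ·e^{−(μ−λ)t} = 0.7720·e^{−2.6307}
= 0.7720·0.072030 = 0.055610

Final: 0.055610


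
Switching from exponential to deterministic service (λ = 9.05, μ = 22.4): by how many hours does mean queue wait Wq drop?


ρ = 9.05/22.4 = 0.4040
Wq(M/M/1) = ρ/(μ−λ) = 0.4040/13.35 = 0.03026 hr
Wq(M/D/1) = ρ/(2(μ−λ)) = 0.01513 hr
Savings = 0.03026 − 0.01513 = 0.01513 hr

Final: 0.01513 hr


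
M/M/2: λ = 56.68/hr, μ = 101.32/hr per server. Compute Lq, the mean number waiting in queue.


a = λ/μ = 0.5594; ρ = a/2 = 0.2797
P₀ = 0.562857
Lq = P₀·a^c·ρ / (c!·(1−ρ)²) = 0.562857·0.31295·0.2797/(2·0.51882)
= 0.04748

Final: 0.04748


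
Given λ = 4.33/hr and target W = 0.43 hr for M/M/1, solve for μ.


W = 1/(μ−λ) ⇒ μ − λ = 1/W = 1/0.43 = 2.3256
μ = λ + 1/W = 4.33 + 2.3256 = 6.6556 per hr

Final: 6.6556 /hr


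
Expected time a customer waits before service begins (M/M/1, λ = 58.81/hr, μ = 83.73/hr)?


ρ = 58.81/83.73 = 0.7024
Wq = ρ/(μ−λ) = 0.7024/(83.73 − 58.81) = 0.7024/24.92 = 0.02819 hr

Final: 0.02819 hr


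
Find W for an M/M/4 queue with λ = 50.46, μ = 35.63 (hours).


a = 1.4162; ρ = 0.3541; P₀ = 0.240850
Lq = P₀·a^c·ρ/(c!(1−ρ)²) = 0.03426
Wq = Lq/λ = 0.03426/50.46 = 0.0006789 hr
W = Wq + 1/μ = 0.0006789 + 0.02807 = 0.02875 hr

Final: 0.02875 hr


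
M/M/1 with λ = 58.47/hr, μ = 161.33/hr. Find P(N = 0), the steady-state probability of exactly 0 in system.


ρ = 58.47/161.33 = 0.3624
P_n = (1−ρ)·ρ^n = (1 − 0.3624)·0.3624^0 = 0.6376·1.000000 = 0.637575

Final: 0.637575


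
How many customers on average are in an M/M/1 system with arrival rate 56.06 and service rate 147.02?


ρ = λ/μ = 56.06/147.02 = 0.3813
L = ρ/(1−ρ) = 0.3813/(1 − 0.3813) = 0.3813/0.6187 = 0.6163

Final: 0.6163


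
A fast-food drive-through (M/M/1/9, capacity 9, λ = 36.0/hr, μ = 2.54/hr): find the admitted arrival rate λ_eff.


ρ = 14.1732; P_K = (1−ρ)ρ^9/(1−ρ^10) = 0.929444
λ_eff = λ(1 − P_K) = 36.0·(1 − 0.929444) = 36.0·0.070556 = 2.5400 /hr

Final: 2.5400 /hr


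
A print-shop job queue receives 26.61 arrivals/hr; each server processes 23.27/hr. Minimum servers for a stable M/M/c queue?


Stability requires cμ > λ ⇔ c > λ/μ.
λ/μ = 26.61/23.27 = 1.1435
Minimum integer c = ⌊1.1435⌋ + 1 = 2
Check: 2·23.27 = 46.54 > 26.61, while 1·23.27 = 23.27 ≤ 26.61

Final: 2 servers


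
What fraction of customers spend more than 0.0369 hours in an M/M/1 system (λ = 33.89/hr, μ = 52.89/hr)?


W ~ Exponential(μ−λ) for M/M/1.
μ − λ = 52.89 − 33.89 = 19.0000
P(W > t) = e^{−(μ−λ)t} = e^{−0.7011} = 0.496039

Final: 0.496039


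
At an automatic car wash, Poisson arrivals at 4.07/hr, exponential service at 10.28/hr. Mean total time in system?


W = 1/(μ−λ) = 1/(10.28 − 4.07) = 1/6.21 = 0.1610 hr

Final: 0.1610 hr


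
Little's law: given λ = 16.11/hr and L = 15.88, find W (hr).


W = L/λ = 15.88/16.11 = 0.9857 hr

Final: 0.9857 hr


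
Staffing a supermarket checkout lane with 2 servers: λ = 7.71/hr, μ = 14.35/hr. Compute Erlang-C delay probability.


a = λ/μ = 0.5373; ρ = a/2 = 0.2686
P₀ = 0.576490 (from M/M/c formula)
C(c,a) = [a^c/(c!(1−ρ))]·P₀ = [0.28867/(2·0.7314)]·0.576490
= 0.19735·0.576490 = 0.113772

Final: 0.113772


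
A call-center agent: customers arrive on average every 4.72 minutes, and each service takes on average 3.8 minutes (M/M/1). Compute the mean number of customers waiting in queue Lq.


λ = 60/4.72 = 12.7119 /hr
μ = 60/3.8 = 15.7895 /hr
ρ = λ/μ = 12.7119/15.7895 = 0.8051
Lq = ρ²/(1−ρ) = 0.6482/0.1949 = 3.3254

Final: 3.3254


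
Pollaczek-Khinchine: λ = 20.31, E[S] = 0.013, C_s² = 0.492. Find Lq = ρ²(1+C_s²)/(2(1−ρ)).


ρ = λ·E[S] = 20.31·0.013 = 0.2640
Lq = ρ²(1+C_s²)/(2(1−ρ)) = 0.06971·(1+0.492)/(2·0.7360)
= 0.06971·1.4920/1.4719 = 0.07066

Final: 0.07066


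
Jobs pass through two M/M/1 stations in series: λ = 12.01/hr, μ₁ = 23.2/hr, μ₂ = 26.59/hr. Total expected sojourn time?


Each node sees arrival rate λ = 12.01/hr (tandem ⇒ throughput preserved).
W₁ = 1/(μ₁−λ) = 1/(23.2−12.01) = 0.08937 hr
W₂ = 1/(μ₂−λ) = 1/(26.59−12.01) = 0.06859 hr
W_total = W₁ + W₂ = 0.08937 + 0.06859 = 0.15795 hr

Final: 0.15795 hr


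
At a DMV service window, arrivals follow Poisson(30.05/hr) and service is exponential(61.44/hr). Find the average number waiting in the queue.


ρ = 30.05/61.44 = 0.4891
Lq = ρ²/(1−ρ) = 0.2392/0.5109 = 0.4682

Final: 0.4682


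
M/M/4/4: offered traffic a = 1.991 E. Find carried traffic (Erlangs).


B(4,1.991) = 0.094300 (Erlang-B)
Carried load = a(1 − B) = 1.991·(1 − 0.094300) = 1.991·0.905700 = 1.8032 E

Final: 1.8032 Erlangs


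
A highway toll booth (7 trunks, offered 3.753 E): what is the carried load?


B(7,3.753) = 0.050703 (Erlang-B)
Carried load = a(1 − B) = 3.753·(1 − 0.050703) = 3.753·0.949297 = 3.5627 E

Final: 3.5627 Erlangs


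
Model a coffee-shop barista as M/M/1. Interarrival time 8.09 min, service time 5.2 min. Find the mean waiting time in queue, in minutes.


λ = 60/8.09 = 7.4166 /hr
μ = 60/5.2 = 11.5385 /hr
ρ = λ/μ = 7.4166/11.5385 = 0.6428
Wq = ρ/(μ−λ) = 0.6428/(11.5385−7.4166) = 0.15594 hr
In minutes: 0.15594·60 = 9.356 min

Final: 9.356 min


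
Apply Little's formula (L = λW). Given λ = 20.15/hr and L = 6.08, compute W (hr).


W = L/λ = 6.08/20.15 = 0.3017 hr

Final: 0.3017 hr


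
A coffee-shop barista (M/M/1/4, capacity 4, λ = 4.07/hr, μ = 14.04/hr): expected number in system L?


ρ = 4.07/14.04 = 0.2899
L = ρ[1 − (K+1)ρ^K + Kρ^(K+1)] / [(1−ρ)(1−ρ^(K+1))]
Numerator: 0.2899·(1 − 5·0.007062 + 4·0.002047) = 0.282024
Denominator: (0.7101)·(0.997953) = 0.708660
L = 0.282024/0.708660 = 0.3980

Final: 0.3980


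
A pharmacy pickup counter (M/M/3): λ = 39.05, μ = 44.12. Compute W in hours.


a = 0.8851; ρ = 0.2950; P₀ = 0.409719
Lq = P₀·a^c·ρ/(c!(1−ρ)²) = 0.02811
Wq = Lq/λ = 0.02811/39.05 = 0.0007198 hr
W = Wq + 1/μ = 0.0007198 + 0.02267 = 0.02339 hr

Final: 0.02339 hr


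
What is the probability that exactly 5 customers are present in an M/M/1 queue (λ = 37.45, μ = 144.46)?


ρ = 37.45/144.46 = 0.2592
P_n = (1−ρ)·ρ^n = (1 − 0.2592)·0.2592^5 = 0.7408·0.001171 = 0.0008674

Final: 0.0008674


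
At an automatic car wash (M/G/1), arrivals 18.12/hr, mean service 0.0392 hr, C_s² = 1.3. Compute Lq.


ρ = λ·E[S] = 18.12·0.0392 = 0.7103
Lq = ρ²(1+C_s²)/(2(1−ρ)) = 0.5045·(1+1.3)/(2·0.2897)
= 0.5045·2.3000/0.5794 = 2.00283

Final: 2.00283


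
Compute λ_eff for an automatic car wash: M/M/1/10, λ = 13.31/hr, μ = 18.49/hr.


ρ = 0.7198; P_K = (1−ρ)ρ^10/(1−ρ^11) = 0.010756
λ_eff = λ(1 − P_K) = 13.31·(1 − 0.010756) = 13.31·0.989244 = 13.1668 /hr

Final: 13.1668 /hr


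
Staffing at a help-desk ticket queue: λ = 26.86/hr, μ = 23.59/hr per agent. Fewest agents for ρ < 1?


Stability requires cμ > λ ⇔ c > λ/μ.
λ/μ = 26.86/23.59 = 1.1386
Minimum integer c = ⌊1.1386⌋ + 1 = 2
Check: 2·23.59 = 47.18 > 26.86, while 1·23.59 = 23.59 ≤ 26.86

Final: 2 servers


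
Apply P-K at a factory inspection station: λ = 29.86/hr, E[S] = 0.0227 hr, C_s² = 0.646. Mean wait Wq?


ρ = λ·E[S] = 29.86·0.0227 = 0.6778
E[S²] = E[S]²(1+C_s²) = 0.0227²·(1+0.646) = 0.0008482
Wq = λ·E[S²]/(2(1−ρ)) = 29.86·0.0008482/(2·0.3222) = 0.03930 hr

Final: 0.03930 hr


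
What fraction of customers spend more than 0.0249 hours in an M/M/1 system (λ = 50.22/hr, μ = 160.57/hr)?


W ~ Exponential(μ−λ) for M/M/1.
μ − λ = 160.57 − 50.22 = 110.3500
P(W > t) = e^{−(μ−λ)t} = e^{−2.7477} = 0.064074

Final: 0.064074


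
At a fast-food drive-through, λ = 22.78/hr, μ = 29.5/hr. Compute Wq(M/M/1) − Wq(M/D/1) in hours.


ρ = 22.78/29.5 = 0.7722
Wq(M/M/1) = ρ/(μ−λ) = 0.7722/6.72 = 0.11491 hr
Wq(M/D/1) = ρ/(2(μ−λ)) = 0.05746 hr
Savings = 0.11491 − 0.05746 = 0.05746 hr

Final: 0.05746 hr


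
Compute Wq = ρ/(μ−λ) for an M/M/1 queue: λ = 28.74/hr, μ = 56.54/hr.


ρ = 28.74/56.54 = 0.5083
Wq = ρ/(μ−λ) = 0.5083/(56.54 − 28.74) = 0.5083/27.80 = 0.01828 hr

Final: 0.01828 hr


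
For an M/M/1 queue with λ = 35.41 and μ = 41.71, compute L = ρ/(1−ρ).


ρ = λ/μ = 35.41/41.71 = 0.8490
L = ρ/(1−ρ) = 0.8490/(1 − 0.8490) = 0.8490/0.1510 = 5.6206

Final: 5.6206


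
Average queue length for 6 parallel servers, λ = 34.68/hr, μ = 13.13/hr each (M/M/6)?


a = λ/μ = 2.6413; ρ = a/6 = 0.4402
P₀ = 0.070711
Lq = P₀·a^c·ρ / (c!·(1−ρ)²) = 0.070711·339.53627·0.4402/(720·0.31336)
= 0.04684

Final: 0.04684


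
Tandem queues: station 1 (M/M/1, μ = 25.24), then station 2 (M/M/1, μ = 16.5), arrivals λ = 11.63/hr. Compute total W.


Each node sees arrival rate λ = 11.63/hr (tandem ⇒ throughput preserved).
W₁ = 1/(μ₁−λ) = 1/(25.24−11.63) = 0.07348 hr
W₂ = 1/(μ₂−λ) = 1/(16.5−11.63) = 0.20534 hr
W_total = W₁ + W₂ = 0.07348 + 0.20534 = 0.27881 hr

Final: 0.27881 hr


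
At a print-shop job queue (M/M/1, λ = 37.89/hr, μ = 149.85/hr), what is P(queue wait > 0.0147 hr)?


ρ = 37.89/149.85 = 0.2529
P(Wq > t) = ρ·e^{−(μ−λ)t} = 0.2529·e^{−1.6458}
= 0.2529·0.192856 = 0.048764

Final: 0.048764


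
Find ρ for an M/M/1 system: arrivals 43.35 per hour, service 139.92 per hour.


ρ = λ/μ = 43.35/139.92 = 0.3098

Final: 0.3098


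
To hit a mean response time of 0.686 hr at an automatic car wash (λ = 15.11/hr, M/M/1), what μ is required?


W = 1/(μ−λ) ⇒ μ − λ = 1/W = 1/0.686 = 1.4577
μ = λ + 1/W = 15.11 + 1.4577 = 16.5677 per hr

Final: 16.5677 /hr


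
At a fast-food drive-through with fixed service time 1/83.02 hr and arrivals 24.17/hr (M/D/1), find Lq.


ρ = 24.17/83.02 = 0.2911
M/D/1: Lq = ρ²/(2(1−ρ)) = 0.08476/(2·0.7089) = 0.05979

Final: 0.05979


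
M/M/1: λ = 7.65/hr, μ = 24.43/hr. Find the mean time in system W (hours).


W = 1/(μ−λ) = 1/(24.43 − 7.65) = 1/16.78 = 0.05959 hr

Final: 0.05959 hr


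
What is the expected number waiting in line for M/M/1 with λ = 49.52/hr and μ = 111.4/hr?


ρ = 49.52/111.4 = 0.4445
Lq = ρ²/(1−ρ) = 0.1976/0.5555 = 0.3557

Final: 0.3557


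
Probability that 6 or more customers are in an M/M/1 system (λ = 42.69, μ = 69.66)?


ρ = 42.69/69.66 = 0.6128
P(N ≥ n) = ρ^n = 0.6128^6 = 0.052973

Final: 0.052973


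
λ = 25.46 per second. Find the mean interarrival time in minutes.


Mean interarrival time = 1/λ = 1/25.46 second = 0.03928 second
In minutes: 0.03928 × 0.0166667 = 0.0006546 min

Final: 0.0006546 min


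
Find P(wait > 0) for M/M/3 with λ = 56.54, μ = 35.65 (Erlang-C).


a = λ/μ = 1.5860; ρ = a/3 = 0.5287
P₀ = 0.190323 (from M/M/c formula)
C(c,a) = [a^c/(c!(1−ρ))]·P₀ = [3.98923/(6·0.4713)]·0.190323
= 1.41059·0.190323 = 0.268468

Final: 0.268468


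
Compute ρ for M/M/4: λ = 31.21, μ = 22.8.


ρ = λ/(cμ) = 31.21/(4·22.8) = 31.21/91.20 = 0.3422

Final: 0.3422


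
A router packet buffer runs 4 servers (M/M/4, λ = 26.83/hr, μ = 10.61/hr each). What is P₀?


a = λ/μ = 26.83/10.61 = 2.5287; ρ = a/c = 0.6322
Σ_{k=0}^{3} a^k/k! (terms k=0..3) = 1.00000 + 2.52875 + 3.19728 + 2.69504 = 9.42106
Tail: a^4/(4!(1−ρ)) = 40.89038/(24·0.3678) = 4.63215
P₀ = 1/(9.42106 + 4.63215) = 1/14.05321 = 0.071158

Final: 0.071158


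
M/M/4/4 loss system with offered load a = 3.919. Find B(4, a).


B(c,a) = (a^c/c!) / Σ_{k=0}^{c} a^k/k!
a^4/4! = 9.828558
Σ terms (k=0..4): 1.00000 + 3.91900 + 7.67928 + 10.03170 + 9.82856 = 32.458539
B = 9.828558/32.458539 = 0.302803

Final: 0.302803


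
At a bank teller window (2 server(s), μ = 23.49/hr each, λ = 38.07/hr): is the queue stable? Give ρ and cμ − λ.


Total capacity cμ = 2·23.49 = 46.98/hr
ρ = λ/(cμ) = 38.07/46.98 = 0.8103
Stable ⇔ ρ < 1: YES
Spare capacity = cμ − λ = 46.98 − 38.07 = 8.91/hr

Final: ρ = 0.8103; stable; margin = 8.91/hr


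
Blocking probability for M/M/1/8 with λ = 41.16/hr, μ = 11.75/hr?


ρ = λ/μ = 41.16/11.75 = 3.5030
P_K = (1−ρ)ρ^K/(1−ρ^(K+1)) = (-2.5030·22672.530555)/(1 − 79421.392141)
= -56748.861586/-79420.392141 = 0.714538

Final: 0.714538


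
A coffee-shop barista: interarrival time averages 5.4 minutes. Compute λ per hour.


λ = 1/(interarrival time) in consistent units.
1 hour = 60 min, so λ = 60/5.4 = 11.1111 per hour

Final: 11.1111 /hr


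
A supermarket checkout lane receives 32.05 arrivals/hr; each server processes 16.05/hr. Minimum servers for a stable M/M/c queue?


Stability requires cμ > λ ⇔ c > λ/μ.
λ/μ = 32.05/16.05 = 1.9969
Minimum integer c = ⌊1.9969⌋ + 1 = 2
Check: 2·16.05 = 32.10 > 32.05, while 1·16.05 = 16.05 ≤ 32.05

Final: 2 servers


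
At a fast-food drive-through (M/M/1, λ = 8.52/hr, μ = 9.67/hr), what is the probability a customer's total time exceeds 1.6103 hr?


W ~ Exponential(μ−λ) for M/M/1.
μ − λ = 9.67 − 8.52 = 1.1500
P(W > t) = e^{−(μ−λ)t} = e^{−1.8518} = 0.156947

Final: 0.156947


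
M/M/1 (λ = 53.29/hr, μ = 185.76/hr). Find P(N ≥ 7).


ρ = 53.29/185.76 = 0.2869
P(N ≥ n) = ρ^n = 0.2869^7 = 0.0001599

Final: 0.0001599


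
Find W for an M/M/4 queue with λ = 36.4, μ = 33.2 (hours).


a = 1.0964; ρ = 0.2741; P₀ = 0.333332
Lq = P₀·a^c·ρ/(c!(1−ρ)²) = 0.01044
Wq = Lq/λ = 0.01044/36.4 = 0.0002868 hr
W = Wq + 1/μ = 0.0002868 + 0.03012 = 0.03041 hr

Final: 0.03041 hr


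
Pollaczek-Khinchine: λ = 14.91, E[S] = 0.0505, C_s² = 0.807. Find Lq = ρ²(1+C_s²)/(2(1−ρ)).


ρ = λ·E[S] = 14.91·0.0505 = 0.7530
Lq = ρ²(1+C_s²)/(2(1−ρ)) = 0.5669·(1+0.807)/(2·0.2470)
= 0.5669·1.8070/0.4941 = 2.07343

Final: 2.07343


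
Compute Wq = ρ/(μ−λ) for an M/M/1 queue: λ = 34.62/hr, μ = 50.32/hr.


ρ = 34.62/50.32 = 0.6880
Wq = ρ/(μ−λ) = 0.6880/(50.32 − 34.62) = 0.6880/15.70 = 0.04382 hr

Final: 0.04382 hr
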